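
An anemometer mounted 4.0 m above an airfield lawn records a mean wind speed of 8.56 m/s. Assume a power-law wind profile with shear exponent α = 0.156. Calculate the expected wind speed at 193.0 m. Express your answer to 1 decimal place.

15.7 m/s

Power-law profile: V₂ = V₁ · (z₂/z₁)^α
V₂ = 8.56 × (193.0/4.0)^0.156 = 8.56 × (48.2500)^0.156
    = 8.56 × 1.8307 = 15.6711 m/s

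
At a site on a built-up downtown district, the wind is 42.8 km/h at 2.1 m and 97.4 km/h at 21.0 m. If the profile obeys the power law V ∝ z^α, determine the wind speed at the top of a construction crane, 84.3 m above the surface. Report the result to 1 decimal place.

160.0 km/h

First find α: α = ln(V₂/V₁)/ln(z₂/z₁) = ln(97.4/42.8)/ln(21.0/2.1) = 0.82229/2.30259 = 0.3571
Extrapolate from 21.0 m to 84.3 m: V₃ = 97.4 × (84.3/21.0)^0.3571 = 97.4 × 1.6427 = 159.9988 km/h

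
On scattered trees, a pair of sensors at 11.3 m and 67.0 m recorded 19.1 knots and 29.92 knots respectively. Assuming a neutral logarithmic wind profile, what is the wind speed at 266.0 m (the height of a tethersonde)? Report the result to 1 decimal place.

38.3 knots

Log law: V ∝ ln(z/z₀). From the pair, with r = V₁/V₂ = 0.63837,
ln z₀ = (ln z₁ − r·ln z₂)/(1 − r) = (2.4248 − 0.63837×4.2047)/0.36163 = -0.7171 → z₀ = 0.4881 m
V₃ = V₁ · ln(z₃/z₀)/ln(z₁/z₀) = 19.1 × 6.3006/3.1419 = 38.3018 knots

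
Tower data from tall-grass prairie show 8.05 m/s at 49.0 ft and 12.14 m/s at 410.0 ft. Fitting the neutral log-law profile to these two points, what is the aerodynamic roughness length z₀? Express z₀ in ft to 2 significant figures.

z₀ ≈ 0.75 ft

Log law: V(z) ∝ ln(z/z₀). With r = V₁/V₂ = 8.05/12.14 = 0.66310,
r · ln(z₂/z₀) = ln(z₁/z₀) ⇒ ln z₀ = (ln z₁ − r·ln z₂)/(1 − r)
ln z₀ = (3.89182 − 0.66310×6.01616) / 0.33690 = -0.2893
z₀ = exp(-0.2893) = 0.7488 ft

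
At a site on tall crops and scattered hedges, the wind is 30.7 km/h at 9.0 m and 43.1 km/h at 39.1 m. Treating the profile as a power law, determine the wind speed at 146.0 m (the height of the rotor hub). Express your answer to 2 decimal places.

58.43 km/h

First find α: α = ln(V₂/V₁)/ln(z₂/z₁) = ln(43.1/30.7)/ln(39.1/9.0) = 0.33926/1.46890 = 0.2310
Extrapolate from 39.1 m to 146.0 m: V₃ = 43.1 × (146.0/39.1)^0.2310 = 43.1 × 1.3557 = 58.4290 km/h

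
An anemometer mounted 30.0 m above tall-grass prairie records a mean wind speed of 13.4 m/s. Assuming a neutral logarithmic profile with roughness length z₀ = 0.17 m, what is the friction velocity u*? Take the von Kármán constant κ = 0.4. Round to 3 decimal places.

u* ≈ 1.036 m/s

Log law: V(z) = (u*/κ) · ln(z/z₀) ⇒ u* = κ · V / ln(z/z₀)
u* = 0.4 × 13.4 / ln(30.0/0.17) = 0.4 × 13.4 / 5.1732
   = 5.3600 / 5.1732 = 1.0361 m/s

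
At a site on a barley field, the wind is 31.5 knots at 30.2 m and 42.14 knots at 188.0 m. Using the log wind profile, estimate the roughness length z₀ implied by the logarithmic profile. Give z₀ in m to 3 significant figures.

Log law: V(z) ∝ ln(z/z₀). With r = V₁/V₂ = 31.5/42.14 = 0.74751,
r · ln(z₂/z₀) = ln(z₁/z₀) ⇒ ln z₀ = (ln z₁ − r·ln z₂)/(1 − r)
ln z₀ = (3.40784 − 0.74751×5.23644) / 0.25249 = -2.0058
z₀ = exp(-2.0058) = 0.1346 m

z₀ ≈ 0.135 m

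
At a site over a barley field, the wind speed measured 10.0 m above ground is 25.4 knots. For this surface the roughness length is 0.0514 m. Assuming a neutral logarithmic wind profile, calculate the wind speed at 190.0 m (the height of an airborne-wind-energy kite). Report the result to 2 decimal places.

Log law: V(z) ∝ ln(z/z₀), so V₂/V₁ = ln(z₂/z₀) / ln(z₁/z₀).
ln(190.0/0.0514) = 8.2151, ln(10.0/0.0514) = 5.2707
V₂ = 25.4 × 8.2151/5.2707 = 25.4 × 1.5586 = 39.5895 knots

39.59 knots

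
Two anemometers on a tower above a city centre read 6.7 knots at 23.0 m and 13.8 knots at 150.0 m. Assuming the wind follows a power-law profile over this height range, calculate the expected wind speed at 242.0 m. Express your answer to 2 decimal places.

First find α: α = ln(V₂/V₁)/ln(z₂/z₁) = ln(13.8/6.7)/ln(150.0/23.0) = 0.72256/1.87514 = 0.3853
Extrapolate from 150.0 m to 242.0 m: V₃ = 13.8 × (242.0/150.0)^0.3853 = 13.8 × 1.2024 = 16.5929 knots

16.59 knots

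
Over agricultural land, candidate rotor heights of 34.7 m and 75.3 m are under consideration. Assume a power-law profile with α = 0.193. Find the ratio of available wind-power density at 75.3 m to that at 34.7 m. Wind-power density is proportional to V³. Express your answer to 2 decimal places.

1.57

Speed ratio: V_B/V_A = (z_B/z_A)^α = (75.3/34.7)^0.193 = (2.1700)^0.193 = 1.16128
Power-density ratio: P_B/P_A = (V_B/V_A)³ = (1.16128)³ = 1.56608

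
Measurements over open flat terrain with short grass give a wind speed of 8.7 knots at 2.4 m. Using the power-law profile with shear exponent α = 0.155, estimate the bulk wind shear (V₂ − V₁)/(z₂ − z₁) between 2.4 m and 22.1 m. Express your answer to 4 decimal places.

0.1814 knots/m

Power law: V₂ = V₁ · (z₂/z₁)^α = 8.7 × (9.2083)^0.155 = 12.2735 knots
ΔV/Δz = (12.2735 − 8.7)/(22.1 − 2.4) = 3.5735/19.7000 = 0.18139 knots/m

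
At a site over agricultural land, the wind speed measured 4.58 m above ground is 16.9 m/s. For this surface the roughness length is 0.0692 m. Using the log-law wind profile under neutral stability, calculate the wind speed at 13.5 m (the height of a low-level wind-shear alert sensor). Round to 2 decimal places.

21.26 m/s

Log law: V(z) ∝ ln(z/z₀), so V₂/V₁ = ln(z₂/z₀) / ln(z₁/z₀).
ln(13.5/0.0692) = 5.2734, ln(4.58/0.0692) = 4.1925
V₂ = 16.9 × 5.2734/4.1925 = 16.9 × 1.2578 = 21.2575 m/s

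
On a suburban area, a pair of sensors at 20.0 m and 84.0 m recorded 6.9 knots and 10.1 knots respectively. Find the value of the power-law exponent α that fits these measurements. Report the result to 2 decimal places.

Power law: V₂/V₁ = (z₂/z₁)^α ⇒ α = ln(V₂/V₁) / ln(z₂/z₁)
α = ln(10.1/6.9) / ln(84.0/20.0) = ln(1.4638) / ln(4.2000)
  = 0.38101 / 1.43508 = 0.26550

α ≈ 0.27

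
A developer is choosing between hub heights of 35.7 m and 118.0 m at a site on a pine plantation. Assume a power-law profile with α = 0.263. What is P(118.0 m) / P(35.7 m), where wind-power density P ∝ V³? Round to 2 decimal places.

Speed ratio: V_B/V_A = (z_B/z_A)^α = (118.0/35.7)^0.263 = (3.3053)^0.263 = 1.36947
Power-density ratio: P_B/P_A = (V_B/V_A)³ = (1.36947)³ = 2.56838

2.57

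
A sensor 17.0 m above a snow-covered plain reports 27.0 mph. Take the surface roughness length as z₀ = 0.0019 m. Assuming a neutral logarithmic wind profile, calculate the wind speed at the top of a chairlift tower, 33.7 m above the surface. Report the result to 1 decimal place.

Log law: V(z) ∝ ln(z/z₀), so V₂/V₁ = ln(z₂/z₀) / ln(z₁/z₀).
ln(33.7/0.0019) = 9.7834, ln(17.0/0.0019) = 9.0991
V₂ = 27.0 × 9.7834/9.0991 = 27.0 × 1.0752 = 29.0305 mph

29.0 mph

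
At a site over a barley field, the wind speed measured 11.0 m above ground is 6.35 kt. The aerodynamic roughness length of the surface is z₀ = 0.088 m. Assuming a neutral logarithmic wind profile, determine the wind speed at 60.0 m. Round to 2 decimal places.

8.58 kt

Log law: V(z) ∝ ln(z/z₀), so V₂/V₁ = ln(z₂/z₀) / ln(z₁/z₀).
ln(60.0/0.088) = 6.5248, ln(11.0/0.088) = 4.8283
V₂ = 6.35 × 6.5248/4.8283 = 6.35 × 1.3514 = 8.5811 kt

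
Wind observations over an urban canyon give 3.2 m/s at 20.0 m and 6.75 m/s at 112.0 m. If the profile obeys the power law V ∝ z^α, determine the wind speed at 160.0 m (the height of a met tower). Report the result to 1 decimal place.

First find α: α = ln(V₂/V₁)/ln(z₂/z₁) = ln(6.75/3.2)/ln(112.0/20.0) = 0.74639/1.72277 = 0.4333
Extrapolate from 112.0 m to 160.0 m: V₃ = 6.75 × (160.0/112.0)^0.4333 = 6.75 × 1.1671 = 7.8780 m/s

7.9 m/s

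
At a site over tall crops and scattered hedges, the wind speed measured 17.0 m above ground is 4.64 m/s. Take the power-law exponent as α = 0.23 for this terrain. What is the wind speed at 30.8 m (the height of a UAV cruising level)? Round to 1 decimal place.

5.3 m/s

Power-law profile: V₂ = V₁ · (z₂/z₁)^α
V₂ = 4.64 × (30.8/17.0)^0.23 = 4.64 × (1.8118)^0.23
    = 4.64 × 1.1465 = 5.3196 m/s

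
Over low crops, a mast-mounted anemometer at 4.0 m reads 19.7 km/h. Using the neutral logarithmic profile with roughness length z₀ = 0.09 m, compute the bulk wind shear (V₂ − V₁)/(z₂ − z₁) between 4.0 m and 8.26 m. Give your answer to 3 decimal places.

0.884 km/h/m

Log law: V₂ = V₁ · ln(z₂/z₀)/ln(z₁/z₀) = 19.7 × 4.5194/3.7942 = 23.4649 km/h
ΔV/Δz = (23.4649 − 19.7)/(8.26 − 4.0) = 3.7649/4.2600 = 0.88379 km/h/m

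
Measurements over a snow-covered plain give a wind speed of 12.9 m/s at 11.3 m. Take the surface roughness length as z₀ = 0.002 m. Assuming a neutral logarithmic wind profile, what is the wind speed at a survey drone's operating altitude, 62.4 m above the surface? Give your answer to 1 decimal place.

15.5 m/s

Log law: V(z) ∝ ln(z/z₀), so V₂/V₁ = ln(z₂/z₀) / ln(z₁/z₀).
ln(62.4/0.002) = 10.3482, ln(11.3/0.002) = 8.6394
V₂ = 12.9 × 10.3482/8.6394 = 12.9 × 1.1978 = 15.4515 m/s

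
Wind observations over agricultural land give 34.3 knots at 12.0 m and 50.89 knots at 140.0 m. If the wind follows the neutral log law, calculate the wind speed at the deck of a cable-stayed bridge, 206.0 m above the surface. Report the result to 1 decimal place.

Log law: V ∝ ln(z/z₀). From the pair, with r = V₁/V₂ = 0.67400,
ln z₀ = (ln z₁ − r·ln z₂)/(1 − r) = (2.4849 − 0.67400×4.9416)/0.32600 = -2.5944 → z₀ = 0.07469 m
V₃ = V₁ · ln(z₃/z₀)/ln(z₁/z₀) = 34.3 × 7.9223/5.0793 = 53.4982 knots

53.5 knots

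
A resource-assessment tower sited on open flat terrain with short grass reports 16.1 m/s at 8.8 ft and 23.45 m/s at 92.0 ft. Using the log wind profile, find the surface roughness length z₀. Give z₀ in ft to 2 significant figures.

z₀ ≈ 0.051 ft

Log law: V(z) ∝ ln(z/z₀). With r = V₁/V₂ = 16.1/23.45 = 0.68657,
r · ln(z₂/z₀) = ln(z₁/z₀) ⇒ ln z₀ = (ln z₁ − r·ln z₂)/(1 − r)
ln z₀ = (2.17475 − 0.68657×4.52179) / 0.31343 = -2.9664
z₀ = exp(-2.9664) = 0.05149 ft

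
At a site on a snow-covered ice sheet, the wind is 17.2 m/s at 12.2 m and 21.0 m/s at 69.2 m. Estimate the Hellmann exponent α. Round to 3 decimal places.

Power law: V₂/V₁ = (z₂/z₁)^α ⇒ α = ln(V₂/V₁) / ln(z₂/z₁)
α = ln(21.0/17.2) / ln(69.2/12.2) = ln(1.2209) / ln(5.6721)
  = 0.19961 / 1.73556 = 0.11501

α ≈ 0.115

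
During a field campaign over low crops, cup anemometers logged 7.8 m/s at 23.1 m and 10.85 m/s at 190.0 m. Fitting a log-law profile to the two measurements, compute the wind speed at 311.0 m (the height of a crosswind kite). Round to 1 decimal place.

Log law: V ∝ ln(z/z₀). From the pair, with r = V₁/V₂ = 0.71889,
ln z₀ = (ln z₁ − r·ln z₂)/(1 − r) = (3.1398 − 0.71889×5.2470)/0.28111 = -2.2491 → z₀ = 0.1055 m
V₃ = V₁ · ln(z₃/z₀)/ln(z₁/z₀) = 7.8 × 7.9888/5.3889 = 11.5632 m/s

11.6 m/s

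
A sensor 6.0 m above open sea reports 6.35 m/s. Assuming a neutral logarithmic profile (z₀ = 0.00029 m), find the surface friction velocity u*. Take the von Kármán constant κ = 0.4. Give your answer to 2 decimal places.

u* ≈ 0.26 m/s

Log law: V(z) = (u*/κ) · ln(z/z₀) ⇒ u* = κ · V / ln(z/z₀)
u* = 0.4 × 6.35 / ln(6.0/0.00029) = 0.4 × 6.35 / 9.9374
   = 2.5400 / 9.9374 = 0.2556 m/s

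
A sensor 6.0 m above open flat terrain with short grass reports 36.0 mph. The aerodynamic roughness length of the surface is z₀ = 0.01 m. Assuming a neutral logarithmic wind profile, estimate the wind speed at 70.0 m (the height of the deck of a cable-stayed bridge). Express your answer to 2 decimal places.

49.83 mph

Log law: V(z) ∝ ln(z/z₀), so V₂/V₁ = ln(z₂/z₀) / ln(z₁/z₀).
ln(70.0/0.01) = 8.8537, ln(6.0/0.01) = 6.3969
V₂ = 36.0 × 8.8537/6.3969 = 36.0 × 1.3840 = 49.8258 mph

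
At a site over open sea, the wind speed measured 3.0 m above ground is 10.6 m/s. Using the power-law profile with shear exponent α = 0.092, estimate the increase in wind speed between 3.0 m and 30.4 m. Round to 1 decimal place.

Power law: V₂ = V₁ · (z₂/z₁)^α = 10.6 × (10.1333)^0.092 = 13.1170 m/s
ΔV = 13.1170 − 10.6 = 2.5170 m/s

2.5 m/s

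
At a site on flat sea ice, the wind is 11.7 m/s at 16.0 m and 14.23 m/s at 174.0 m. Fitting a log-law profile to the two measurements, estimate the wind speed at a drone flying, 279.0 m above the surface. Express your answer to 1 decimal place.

14.7 m/s

Log law: V ∝ ln(z/z₀). From the pair, with r = V₁/V₂ = 0.82221,
ln z₀ = (ln z₁ − r·ln z₂)/(1 − r) = (2.7726 − 0.82221×5.1591)/0.17779 = -8.2636 → z₀ = 0.0002577 m
V₃ = V₁ · ln(z₃/z₀)/ln(z₁/z₀) = 11.7 × 13.8949/11.0362 = 14.7306 m/s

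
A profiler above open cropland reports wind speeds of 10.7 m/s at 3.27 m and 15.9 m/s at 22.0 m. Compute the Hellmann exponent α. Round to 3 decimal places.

Power law: V₂/V₁ = (z₂/z₁)^α ⇒ α = ln(V₂/V₁) / ln(z₂/z₁)
α = ln(15.9/10.7) / ln(22.0/3.27) = ln(1.4860) / ln(6.7278)
  = 0.39608 / 1.90625 = 0.20778

α ≈ 0.208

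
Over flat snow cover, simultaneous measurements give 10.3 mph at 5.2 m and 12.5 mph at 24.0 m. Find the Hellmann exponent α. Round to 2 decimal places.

Power law: V₂/V₁ = (z₂/z₁)^α ⇒ α = ln(V₂/V₁) / ln(z₂/z₁)
α = ln(12.5/10.3) / ln(24.0/5.2) = ln(1.2136) / ln(4.6154)
  = 0.19358 / 1.52940 = 0.12658

α ≈ 0.13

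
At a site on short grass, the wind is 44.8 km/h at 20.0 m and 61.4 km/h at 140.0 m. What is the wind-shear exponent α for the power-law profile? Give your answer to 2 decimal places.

α ≈ 0.16

Power law: V₂/V₁ = (z₂/z₁)^α ⇒ α = ln(V₂/V₁) / ln(z₂/z₁)
α = ln(61.4/44.8) / ln(140.0/20.0) = ln(1.3705) / ln(7.0000)
  = 0.31520 / 1.94591 = 0.16198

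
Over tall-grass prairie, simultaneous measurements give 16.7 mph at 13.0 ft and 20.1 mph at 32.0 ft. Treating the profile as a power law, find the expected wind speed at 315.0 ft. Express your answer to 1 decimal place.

First find α: α = ln(V₂/V₁)/ln(z₂/z₁) = ln(20.1/16.7)/ln(32.0/13.0) = 0.18531/0.90079 = 0.2057
Extrapolate from 32.0 ft to 315.0 ft: V₃ = 20.1 × (315.0/32.0)^0.2057 = 20.1 × 1.6007 = 32.1744 mph

32.2 mph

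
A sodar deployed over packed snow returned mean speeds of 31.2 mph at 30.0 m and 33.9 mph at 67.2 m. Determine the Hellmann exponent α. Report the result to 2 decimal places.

Power law: V₂/V₁ = (z₂/z₁)^α ⇒ α = ln(V₂/V₁) / ln(z₂/z₁)
α = ln(33.9/31.2) / ln(67.2/30.0) = ln(1.0865) / ln(2.2400)
  = 0.08300 / 0.80648 = 0.10291

α ≈ 0.10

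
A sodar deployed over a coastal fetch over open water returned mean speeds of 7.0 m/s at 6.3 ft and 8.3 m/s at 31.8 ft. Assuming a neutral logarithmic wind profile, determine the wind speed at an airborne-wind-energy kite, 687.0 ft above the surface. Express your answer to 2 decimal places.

Log law: V ∝ ln(z/z₀). From the pair, with r = V₁/V₂ = 0.84337,
ln z₀ = (ln z₁ − r·ln z₂)/(1 − r) = (1.8405 − 0.84337×3.4595)/0.15663 = -6.8767 → z₀ = 0.001032 ft
V₃ = V₁ · ln(z₃/z₀)/ln(z₁/z₀) = 7.0 × 13.4090/8.7172 = 10.7675 m/s

10.77 m/s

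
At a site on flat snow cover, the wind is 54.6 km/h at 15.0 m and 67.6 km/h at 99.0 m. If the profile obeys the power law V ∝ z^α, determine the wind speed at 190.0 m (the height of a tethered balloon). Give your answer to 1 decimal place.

First find α: α = ln(V₂/V₁)/ln(z₂/z₁) = ln(67.6/54.6)/ln(99.0/15.0) = 0.21357/1.88707 = 0.1132
Extrapolate from 99.0 m to 190.0 m: V₃ = 67.6 × (190.0/99.0)^0.1132 = 67.6 × 1.0766 = 72.7762 km/h

72.8 km/h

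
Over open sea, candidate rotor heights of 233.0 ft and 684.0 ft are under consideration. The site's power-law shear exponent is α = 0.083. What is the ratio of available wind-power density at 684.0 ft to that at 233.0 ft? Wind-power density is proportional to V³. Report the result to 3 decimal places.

Speed ratio: V_B/V_A = (z_B/z_A)^α = (684.0/233.0)^0.083 = (2.9356)^0.083 = 1.09350
Power-density ratio: P_B/P_A = (V_B/V_A)³ = (1.09350)³ = 1.30755

1.308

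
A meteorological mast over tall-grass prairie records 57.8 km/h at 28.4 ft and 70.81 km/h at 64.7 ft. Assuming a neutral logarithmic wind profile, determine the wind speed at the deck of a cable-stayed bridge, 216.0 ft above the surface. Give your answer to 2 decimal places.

89.86 km/h

Log law: V ∝ ln(z/z₀). From the pair, with r = V₁/V₂ = 0.81627,
ln z₀ = (ln z₁ − r·ln z₂)/(1 − r) = (3.3464 − 0.81627×4.1698)/0.18373 = -0.3116 → z₀ = 0.7322 ft
V₃ = V₁ · ln(z₃/z₀)/ln(z₁/z₀) = 57.8 × 5.6869/3.6580 = 89.8582 km/h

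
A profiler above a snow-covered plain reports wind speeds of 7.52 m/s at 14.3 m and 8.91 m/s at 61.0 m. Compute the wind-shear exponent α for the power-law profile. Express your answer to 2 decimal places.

α ≈ 0.12

Power law: V₂/V₁ = (z₂/z₁)^α ⇒ α = ln(V₂/V₁) / ln(z₂/z₁)
α = ln(8.91/7.52) / ln(61.0/14.3) = ln(1.1848) / ln(4.2657)
  = 0.16961 / 1.45061 = 0.11692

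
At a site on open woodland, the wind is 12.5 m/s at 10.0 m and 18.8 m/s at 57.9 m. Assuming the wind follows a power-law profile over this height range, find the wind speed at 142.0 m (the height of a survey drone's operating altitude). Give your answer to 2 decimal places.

First find α: α = ln(V₂/V₁)/ln(z₂/z₁) = ln(18.8/12.5)/ln(57.9/10.0) = 0.40813/1.75613 = 0.2324
Extrapolate from 57.9 m to 142.0 m: V₃ = 18.8 × (142.0/57.9)^0.2324 = 18.8 × 1.2318 = 23.1581 m/s

23.16 m/s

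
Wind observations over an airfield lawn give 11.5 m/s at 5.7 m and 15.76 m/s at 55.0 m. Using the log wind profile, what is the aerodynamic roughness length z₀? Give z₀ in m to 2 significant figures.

Log law: V(z) ∝ ln(z/z₀). With r = V₁/V₂ = 11.5/15.76 = 0.72970,
r · ln(z₂/z₀) = ln(z₁/z₀) ⇒ ln z₀ = (ln z₁ − r·ln z₂)/(1 − r)
ln z₀ = (1.74047 − 0.72970×4.00733) / 0.27030 = -4.3790
z₀ = exp(-4.3790) = 0.01254 m

z₀ ≈ 0.013 m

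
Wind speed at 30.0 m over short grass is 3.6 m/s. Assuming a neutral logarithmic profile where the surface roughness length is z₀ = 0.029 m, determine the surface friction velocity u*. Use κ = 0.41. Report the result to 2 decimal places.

u* ≈ 0.21 m/s

Log law: V(z) = (u*/κ) · ln(z/z₀) ⇒ u* = κ · V / ln(z/z₀)
u* = 0.41 × 3.6 / ln(30.0/0.029) = 0.41 × 3.6 / 6.9417
   = 1.4760 / 6.9417 = 0.2126 m/s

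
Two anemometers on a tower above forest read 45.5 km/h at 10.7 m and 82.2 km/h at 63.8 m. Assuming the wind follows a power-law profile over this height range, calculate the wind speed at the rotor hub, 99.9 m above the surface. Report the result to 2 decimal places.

95.36 km/h

First find α: α = ln(V₂/V₁)/ln(z₂/z₁) = ln(82.2/45.5)/ln(63.8/10.7) = 0.59144/1.78551 = 0.3312
Extrapolate from 63.8 m to 99.9 m: V₃ = 82.2 × (99.9/63.8)^0.3312 = 82.2 × 1.1601 = 95.3631 km/h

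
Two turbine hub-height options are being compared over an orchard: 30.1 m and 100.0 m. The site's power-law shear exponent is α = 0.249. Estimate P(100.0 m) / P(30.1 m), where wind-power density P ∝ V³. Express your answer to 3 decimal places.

2.452

Speed ratio: V_B/V_A = (z_B/z_A)^α = (100.0/30.1)^0.249 = (3.3223)^0.249 = 1.34846
Power-density ratio: P_B/P_A = (V_B/V_A)³ = (1.34846)³ = 2.45195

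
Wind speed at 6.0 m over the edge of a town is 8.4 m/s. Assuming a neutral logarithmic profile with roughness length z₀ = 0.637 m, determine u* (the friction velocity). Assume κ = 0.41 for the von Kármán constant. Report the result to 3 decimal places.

u* ≈ 1.536 m/s

Log law: V(z) = (u*/κ) · ln(z/z₀) ⇒ u* = κ · V / ln(z/z₀)
u* = 0.41 × 8.4 / ln(6.0/0.637) = 0.41 × 8.4 / 2.2427
   = 3.4440 / 2.2427 = 1.5356 m/s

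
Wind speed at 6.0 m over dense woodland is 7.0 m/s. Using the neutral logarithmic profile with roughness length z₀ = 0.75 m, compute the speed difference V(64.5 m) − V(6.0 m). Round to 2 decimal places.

7.99 m/s

Log law: V₂ = V₁ · ln(z₂/z₀)/ln(z₁/z₀) = 7.0 × 4.4543/2.0794 = 14.9946 m/s
ΔV = 14.9946 − 7.0 = 7.9946 m/s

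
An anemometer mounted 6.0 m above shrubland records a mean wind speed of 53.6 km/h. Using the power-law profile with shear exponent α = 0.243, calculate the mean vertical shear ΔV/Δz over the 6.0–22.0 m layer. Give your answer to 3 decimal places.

Power law: V₂ = V₁ · (z₂/z₁)^α = 53.6 × (3.6667)^0.243 = 73.4992 km/h
ΔV/Δz = (73.4992 − 53.6)/(22.0 − 6.0) = 19.8992/16.0000 = 1.24370 km/h/m

1.244 km/h/m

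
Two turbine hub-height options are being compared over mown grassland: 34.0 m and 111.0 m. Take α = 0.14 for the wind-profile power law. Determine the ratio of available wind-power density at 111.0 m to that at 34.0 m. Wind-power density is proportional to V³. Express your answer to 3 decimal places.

Speed ratio: V_B/V_A = (z_B/z_A)^α = (111.0/34.0)^0.14 = (3.2647)^0.14 = 1.18015
Power-density ratio: P_B/P_A = (V_B/V_A)³ = (1.18015)³ = 1.64367

1.644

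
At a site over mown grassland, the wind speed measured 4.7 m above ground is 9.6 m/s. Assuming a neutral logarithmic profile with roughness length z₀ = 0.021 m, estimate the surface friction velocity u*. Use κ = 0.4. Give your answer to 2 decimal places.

u* ≈ 0.71 m/s

Log law: V(z) = (u*/κ) · ln(z/z₀) ⇒ u* = κ · V / ln(z/z₀)
u* = 0.4 × 9.6 / ln(4.7/0.021) = 0.4 × 9.6 / 5.4108
   = 3.8400 / 5.4108 = 0.7097 m/s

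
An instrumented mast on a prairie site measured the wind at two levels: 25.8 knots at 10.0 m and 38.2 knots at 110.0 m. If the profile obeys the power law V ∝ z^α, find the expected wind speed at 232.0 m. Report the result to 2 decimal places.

43.16 knots

First find α: α = ln(V₂/V₁)/ln(z₂/z₁) = ln(38.2/25.8)/ln(110.0/10.0) = 0.39246/2.39790 = 0.1637
Extrapolate from 110.0 m to 232.0 m: V₃ = 38.2 × (232.0/110.0)^0.1637 = 38.2 × 1.1299 = 43.1626 knots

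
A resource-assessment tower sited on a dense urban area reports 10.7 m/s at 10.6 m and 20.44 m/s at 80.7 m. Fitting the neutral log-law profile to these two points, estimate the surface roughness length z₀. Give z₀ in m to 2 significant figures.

Log law: V(z) ∝ ln(z/z₀). With r = V₁/V₂ = 10.7/20.44 = 0.52348,
r · ln(z₂/z₀) = ln(z₁/z₀) ⇒ ln z₀ = (ln z₁ − r·ln z₂)/(1 − r)
ln z₀ = (2.36085 − 0.52348×4.39074) / 0.47652 = 0.1309
z₀ = exp(0.1309) = 1.140 m

z₀ ≈ 1.1 m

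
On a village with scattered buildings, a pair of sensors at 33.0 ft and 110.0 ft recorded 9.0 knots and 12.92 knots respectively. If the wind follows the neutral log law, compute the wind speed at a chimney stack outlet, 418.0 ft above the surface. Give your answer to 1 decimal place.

Log law: V ∝ ln(z/z₀). From the pair, with r = V₁/V₂ = 0.69659,
ln z₀ = (ln z₁ − r·ln z₂)/(1 − r) = (3.4965 − 0.69659×4.7005)/0.30341 = 0.7323 → z₀ = 2.080 ft
V₃ = V₁ · ln(z₃/z₀)/ln(z₁/z₀) = 9.0 × 5.3032/2.7642 = 17.2666 knots

17.3 knots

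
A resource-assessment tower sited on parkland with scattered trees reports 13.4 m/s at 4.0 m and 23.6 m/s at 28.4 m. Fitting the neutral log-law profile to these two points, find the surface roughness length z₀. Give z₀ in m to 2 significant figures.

Log law: V(z) ∝ ln(z/z₀). With r = V₁/V₂ = 13.4/23.6 = 0.56780,
r · ln(z₂/z₀) = ln(z₁/z₀) ⇒ ln z₀ = (ln z₁ − r·ln z₂)/(1 − r)
ln z₀ = (1.38629 − 0.56780×3.34639) / 0.43220 = -1.1887
z₀ = exp(-1.1887) = 0.3046 m

z₀ ≈ 0.30 m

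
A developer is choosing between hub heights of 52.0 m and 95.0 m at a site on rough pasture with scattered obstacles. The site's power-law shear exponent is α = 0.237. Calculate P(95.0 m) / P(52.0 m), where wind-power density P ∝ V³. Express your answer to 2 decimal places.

Speed ratio: V_B/V_A = (z_B/z_A)^α = (95.0/52.0)^0.237 = (1.8269)^0.237 = 1.15353
Power-density ratio: P_B/P_A = (V_B/V_A)³ = (1.15353)³ = 1.53491

1.53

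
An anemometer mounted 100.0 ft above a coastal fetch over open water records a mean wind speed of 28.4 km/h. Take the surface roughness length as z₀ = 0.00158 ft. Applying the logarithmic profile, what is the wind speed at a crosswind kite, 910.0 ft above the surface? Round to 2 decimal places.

Log law: V(z) ∝ ln(z/z₀), so V₂/V₁ = ln(z₂/z₀) / ln(z₁/z₀).
ln(910.0/0.00158) = 13.2638, ln(100.0/0.00158) = 11.0555
V₂ = 28.4 × 13.2638/11.0555 = 28.4 × 1.1997 = 34.0727 km/h

34.07 km/h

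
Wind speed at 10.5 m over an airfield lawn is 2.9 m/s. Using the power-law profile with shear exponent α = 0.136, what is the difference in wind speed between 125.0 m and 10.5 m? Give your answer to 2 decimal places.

Power law: V₂ = V₁ · (z₂/z₁)^α = 2.9 × (11.9048)^0.136 = 4.0616 m/s
ΔV = 4.0616 − 2.9 = 1.1616 m/s

1.16 m/s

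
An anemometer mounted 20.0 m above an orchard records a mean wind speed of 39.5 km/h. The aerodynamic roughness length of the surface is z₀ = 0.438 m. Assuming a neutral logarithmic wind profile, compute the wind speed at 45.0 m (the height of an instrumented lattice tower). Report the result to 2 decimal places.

47.88 km/h

Log law: V(z) ∝ ln(z/z₀), so V₂/V₁ = ln(z₂/z₀) / ln(z₁/z₀).
ln(45.0/0.438) = 4.6322, ln(20.0/0.438) = 3.8213
V₂ = 39.5 × 4.6322/3.8213 = 39.5 × 1.2122 = 47.8825 km/h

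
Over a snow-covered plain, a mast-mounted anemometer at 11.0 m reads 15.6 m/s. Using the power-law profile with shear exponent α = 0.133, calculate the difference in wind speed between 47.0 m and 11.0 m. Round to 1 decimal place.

Power law: V₂ = V₁ · (z₂/z₁)^α = 15.6 × (4.2727)^0.133 = 18.9238 m/s
ΔV = 18.9238 − 15.6 = 3.3238 m/s

3.3 m/s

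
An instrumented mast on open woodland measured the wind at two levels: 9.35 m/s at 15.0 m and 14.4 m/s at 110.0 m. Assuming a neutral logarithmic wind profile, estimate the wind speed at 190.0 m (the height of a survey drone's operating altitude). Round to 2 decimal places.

15.79 m/s

Log law: V ∝ ln(z/z₀). From the pair, with r = V₁/V₂ = 0.64931,
ln z₀ = (ln z₁ − r·ln z₂)/(1 − r) = (2.7081 − 0.64931×4.7005)/0.35069 = -0.9809 → z₀ = 0.3750 m
V₃ = V₁ · ln(z₃/z₀)/ln(z₁/z₀) = 9.35 × 6.2279/3.6890 = 15.7853 m/s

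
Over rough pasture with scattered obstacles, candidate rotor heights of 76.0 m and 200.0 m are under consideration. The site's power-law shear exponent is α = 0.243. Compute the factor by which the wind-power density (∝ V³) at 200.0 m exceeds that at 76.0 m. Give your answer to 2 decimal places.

2.02

Speed ratio: V_B/V_A = (z_B/z_A)^α = (200.0/76.0)^0.243 = (2.6316)^0.243 = 1.26506
Power-density ratio: P_B/P_A = (V_B/V_A)³ = (1.26506)³ = 2.02459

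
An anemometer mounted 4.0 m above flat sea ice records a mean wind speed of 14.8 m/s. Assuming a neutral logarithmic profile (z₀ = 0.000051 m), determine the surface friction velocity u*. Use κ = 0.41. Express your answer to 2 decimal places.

Log law: V(z) = (u*/κ) · ln(z/z₀) ⇒ u* = κ · V / ln(z/z₀)
u* = 0.41 × 14.8 / ln(4.0/0.000051) = 0.41 × 14.8 / 11.2700
   = 6.0680 / 11.2700 = 0.5384 m/s

u* ≈ 0.54 m/s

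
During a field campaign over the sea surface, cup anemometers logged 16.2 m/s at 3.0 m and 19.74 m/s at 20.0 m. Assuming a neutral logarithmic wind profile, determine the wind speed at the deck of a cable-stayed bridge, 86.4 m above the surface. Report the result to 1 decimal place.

Log law: V ∝ ln(z/z₀). From the pair, with r = V₁/V₂ = 0.82067,
ln z₀ = (ln z₁ − r·ln z₂)/(1 − r) = (1.0986 − 0.82067×2.9957)/0.17933 = -7.5831 → z₀ = 0.0005090 m
V₃ = V₁ · ln(z₃/z₀)/ln(z₁/z₀) = 16.2 × 12.0421/8.6817 = 22.4704 m/s

22.5 m/s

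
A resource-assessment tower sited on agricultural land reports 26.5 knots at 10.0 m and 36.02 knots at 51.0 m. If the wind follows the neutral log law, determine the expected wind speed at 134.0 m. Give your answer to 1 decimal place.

Log law: V ∝ ln(z/z₀). From the pair, with r = V₁/V₂ = 0.73570,
ln z₀ = (ln z₁ − r·ln z₂)/(1 − r) = (2.3026 − 0.73570×3.9318)/0.26430 = -2.2326 → z₀ = 0.1073 m
V₃ = V₁ · ln(z₃/z₀)/ln(z₁/z₀) = 26.5 × 7.1304/4.5352 = 41.6646 knots

41.7 knots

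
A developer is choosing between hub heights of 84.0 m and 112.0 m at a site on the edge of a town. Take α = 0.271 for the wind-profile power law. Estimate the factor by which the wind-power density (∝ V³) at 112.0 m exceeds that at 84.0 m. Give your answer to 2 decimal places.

Speed ratio: V_B/V_A = (z_B/z_A)^α = (112.0/84.0)^0.271 = (1.3333)^0.271 = 1.08108
Power-density ratio: P_B/P_A = (V_B/V_A)³ = (1.08108)³ = 1.26350

1.26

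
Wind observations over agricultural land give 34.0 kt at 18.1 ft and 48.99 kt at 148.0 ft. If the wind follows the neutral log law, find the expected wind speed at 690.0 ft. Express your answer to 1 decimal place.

60.0 kt

Log law: V ∝ ln(z/z₀). From the pair, with r = V₁/V₂ = 0.69402,
ln z₀ = (ln z₁ − r·ln z₂)/(1 − r) = (2.8959 − 0.69402×4.9972)/0.30598 = -1.8702 → z₀ = 0.1541 ft
V₃ = V₁ · ln(z₃/z₀)/ln(z₁/z₀) = 34.0 × 8.4069/4.7661 = 59.9721 kt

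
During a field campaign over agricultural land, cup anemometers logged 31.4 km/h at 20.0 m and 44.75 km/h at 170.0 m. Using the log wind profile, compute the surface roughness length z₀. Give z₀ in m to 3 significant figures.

z₀ ≈ 0.130 m

Log law: V(z) ∝ ln(z/z₀). With r = V₁/V₂ = 31.4/44.75 = 0.70168,
r · ln(z₂/z₀) = ln(z₁/z₀) ⇒ ln z₀ = (ln z₁ − r·ln z₂)/(1 − r)
ln z₀ = (2.99573 − 0.70168×5.13580) / 0.29832 = -2.0378
z₀ = exp(-2.0378) = 0.1303 m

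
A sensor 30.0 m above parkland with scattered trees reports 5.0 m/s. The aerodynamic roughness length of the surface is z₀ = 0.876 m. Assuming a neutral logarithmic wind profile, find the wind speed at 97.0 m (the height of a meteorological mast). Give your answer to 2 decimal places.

Log law: V(z) ∝ ln(z/z₀), so V₂/V₁ = ln(z₂/z₀) / ln(z₁/z₀).
ln(97.0/0.876) = 4.7071, ln(30.0/0.876) = 3.5336
V₂ = 5.0 × 4.7071/3.5336 = 5.0 × 1.3321 = 6.6605 m/s

6.66 m/s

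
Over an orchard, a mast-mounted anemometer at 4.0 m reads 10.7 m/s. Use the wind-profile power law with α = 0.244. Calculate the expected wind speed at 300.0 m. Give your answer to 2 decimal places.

30.68 m/s

Power-law profile: V₂ = V₁ · (z₂/z₁)^α
V₂ = 10.7 × (300.0/4.0)^0.244 = 10.7 × (75.0000)^0.244
    = 10.7 × 2.8676 = 30.6831 m/s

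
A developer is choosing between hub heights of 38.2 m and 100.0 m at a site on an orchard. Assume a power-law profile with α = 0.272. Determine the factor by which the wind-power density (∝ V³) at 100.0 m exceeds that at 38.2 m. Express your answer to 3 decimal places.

Speed ratio: V_B/V_A = (z_B/z_A)^α = (100.0/38.2)^0.272 = (2.6178)^0.272 = 1.29921
Power-density ratio: P_B/P_A = (V_B/V_A)³ = (1.29921)³ = 2.19299

2.193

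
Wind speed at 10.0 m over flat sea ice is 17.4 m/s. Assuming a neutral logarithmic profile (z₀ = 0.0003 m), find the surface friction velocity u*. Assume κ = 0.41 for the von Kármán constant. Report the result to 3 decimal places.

u* ≈ 0.685 m/s

Log law: V(z) = (u*/κ) · ln(z/z₀) ⇒ u* = κ · V / ln(z/z₀)
u* = 0.41 × 17.4 / ln(10.0/0.0003) = 0.41 × 17.4 / 10.4143
   = 7.1340 / 10.4143 = 0.6850 m/s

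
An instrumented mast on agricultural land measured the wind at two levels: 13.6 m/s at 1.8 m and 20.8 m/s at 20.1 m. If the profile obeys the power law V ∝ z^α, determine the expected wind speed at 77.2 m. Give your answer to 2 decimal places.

26.36 m/s

First find α: α = ln(V₂/V₁)/ln(z₂/z₁) = ln(20.8/13.6)/ln(20.1/1.8) = 0.42488/2.41293 = 0.1761
Extrapolate from 20.1 m to 77.2 m: V₃ = 20.8 × (77.2/20.1)^0.1761 = 20.8 × 1.2674 = 26.3616 m/s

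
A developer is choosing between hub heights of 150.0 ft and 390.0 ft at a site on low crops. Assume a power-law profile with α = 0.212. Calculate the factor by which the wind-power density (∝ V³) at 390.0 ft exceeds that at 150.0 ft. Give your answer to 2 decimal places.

1.84

Speed ratio: V_B/V_A = (z_B/z_A)^α = (390.0/150.0)^0.212 = (2.6000)^0.212 = 1.22454
Power-density ratio: P_B/P_A = (V_B/V_A)³ = (1.22454)³ = 1.83621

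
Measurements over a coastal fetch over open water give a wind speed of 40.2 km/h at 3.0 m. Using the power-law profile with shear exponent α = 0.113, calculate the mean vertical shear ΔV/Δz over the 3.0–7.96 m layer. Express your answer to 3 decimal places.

0.945 km/h/m

Power law: V₂ = V₁ · (z₂/z₁)^α = 40.2 × (2.6533)^0.113 = 44.8864 km/h
ΔV/Δz = (44.8864 − 40.2)/(7.96 − 3.0) = 4.6864/4.9600 = 0.94483 km/h/m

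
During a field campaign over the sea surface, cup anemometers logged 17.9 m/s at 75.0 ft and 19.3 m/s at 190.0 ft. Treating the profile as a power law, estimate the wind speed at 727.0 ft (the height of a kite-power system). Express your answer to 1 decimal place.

First find α: α = ln(V₂/V₁)/ln(z₂/z₁) = ln(19.3/17.9)/ln(190.0/75.0) = 0.07530/0.92954 = 0.0810
Extrapolate from 190.0 ft to 727.0 ft: V₃ = 19.3 × (727.0/190.0)^0.0810 = 19.3 × 1.1148 = 21.5164 m/s

21.5 m/s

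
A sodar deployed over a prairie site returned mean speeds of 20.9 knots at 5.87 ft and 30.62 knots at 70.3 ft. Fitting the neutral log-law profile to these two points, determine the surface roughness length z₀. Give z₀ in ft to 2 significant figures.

Log law: V(z) ∝ ln(z/z₀). With r = V₁/V₂ = 20.9/30.62 = 0.68256,
r · ln(z₂/z₀) = ln(z₁/z₀) ⇒ ln z₀ = (ln z₁ − r·ln z₂)/(1 − r)
ln z₀ = (1.76985 − 0.68256×4.25277) / 0.31744 = -3.5689
z₀ = exp(-3.5689) = 0.02819 ft

z₀ ≈ 0.028 ft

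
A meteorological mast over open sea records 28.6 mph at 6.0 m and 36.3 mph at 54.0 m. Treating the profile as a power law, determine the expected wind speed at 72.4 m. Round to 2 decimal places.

37.47 mph

First find α: α = ln(V₂/V₁)/ln(z₂/z₁) = ln(36.3/28.6)/ln(54.0/6.0) = 0.23841/2.19722 = 0.1085
Extrapolate from 54.0 m to 72.4 m: V₃ = 36.3 × (72.4/54.0)^0.1085 = 36.3 × 1.0323 = 37.4735 mph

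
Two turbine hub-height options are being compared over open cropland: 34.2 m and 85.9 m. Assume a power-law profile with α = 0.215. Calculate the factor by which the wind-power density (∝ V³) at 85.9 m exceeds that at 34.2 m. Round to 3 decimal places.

Speed ratio: V_B/V_A = (z_B/z_A)^α = (85.9/34.2)^0.215 = (2.5117)^0.215 = 1.21897
Power-density ratio: P_B/P_A = (V_B/V_A)³ = (1.21897)³ = 1.81125

1.811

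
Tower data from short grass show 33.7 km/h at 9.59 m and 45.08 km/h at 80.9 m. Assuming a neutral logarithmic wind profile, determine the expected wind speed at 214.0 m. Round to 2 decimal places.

Log law: V ∝ ln(z/z₀). From the pair, with r = V₁/V₂ = 0.74756,
ln z₀ = (ln z₁ − r·ln z₂)/(1 − r) = (2.2607 − 0.74756×4.3932)/0.25244 = -4.0543 → z₀ = 0.01735 m
V₃ = V₁ · ln(z₃/z₀)/ln(z₁/z₀) = 33.7 × 9.4203/6.3150 = 50.2711 km/h

50.27 km/h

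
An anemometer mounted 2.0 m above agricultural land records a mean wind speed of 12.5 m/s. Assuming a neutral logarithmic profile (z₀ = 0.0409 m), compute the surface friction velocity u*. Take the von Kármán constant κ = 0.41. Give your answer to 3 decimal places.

Log law: V(z) = (u*/κ) · ln(z/z₀) ⇒ u* = κ · V / ln(z/z₀)
u* = 0.41 × 12.5 / ln(2.0/0.0409) = 0.41 × 12.5 / 3.8898
   = 5.1250 / 3.8898 = 1.3176 m/s

u* ≈ 1.318 m/s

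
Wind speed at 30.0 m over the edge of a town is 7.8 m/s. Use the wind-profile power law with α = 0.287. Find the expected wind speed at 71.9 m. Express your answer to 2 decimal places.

Power-law profile: V₂ = V₁ · (z₂/z₁)^α
V₂ = 7.8 × (71.9/30.0)^0.287 = 7.8 × (2.3967)^0.287
    = 7.8 × 1.2851 = 10.0240 m/s

10.02 m/s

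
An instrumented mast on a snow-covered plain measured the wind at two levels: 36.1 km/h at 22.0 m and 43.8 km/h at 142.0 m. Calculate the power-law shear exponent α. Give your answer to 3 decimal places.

α ≈ 0.104

Power law: V₂/V₁ = (z₂/z₁)^α ⇒ α = ln(V₂/V₁) / ln(z₂/z₁)
α = ln(43.8/36.1) / ln(142.0/22.0) = ln(1.2133) / ln(6.4545)
  = 0.19334 / 1.86478 = 0.10368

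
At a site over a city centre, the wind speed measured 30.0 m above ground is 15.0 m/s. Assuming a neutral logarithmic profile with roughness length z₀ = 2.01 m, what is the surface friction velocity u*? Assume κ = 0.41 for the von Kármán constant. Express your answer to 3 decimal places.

u* ≈ 2.275 m/s

Log law: V(z) = (u*/κ) · ln(z/z₀) ⇒ u* = κ · V / ln(z/z₀)
u* = 0.41 × 15.0 / ln(30.0/2.01) = 0.41 × 15.0 / 2.7031
   = 6.1500 / 2.7031 = 2.2752 m/s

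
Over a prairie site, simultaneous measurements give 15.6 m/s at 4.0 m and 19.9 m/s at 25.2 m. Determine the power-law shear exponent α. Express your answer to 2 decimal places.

α ≈ 0.13

Power law: V₂/V₁ = (z₂/z₁)^α ⇒ α = ln(V₂/V₁) / ln(z₂/z₁)
α = ln(19.9/15.6) / ln(25.2/4.0) = ln(1.2756) / ln(6.3000)
  = 0.24345 / 1.84055 = 0.13227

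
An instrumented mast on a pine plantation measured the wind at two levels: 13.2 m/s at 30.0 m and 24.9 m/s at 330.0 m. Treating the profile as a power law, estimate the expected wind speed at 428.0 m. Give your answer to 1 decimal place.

First find α: α = ln(V₂/V₁)/ln(z₂/z₁) = ln(24.9/13.2)/ln(330.0/30.0) = 0.63465/2.39790 = 0.2647
Extrapolate from 330.0 m to 428.0 m: V₃ = 24.9 × (428.0/330.0)^0.2647 = 24.9 × 1.0712 = 26.6740 m/s

26.7 m/s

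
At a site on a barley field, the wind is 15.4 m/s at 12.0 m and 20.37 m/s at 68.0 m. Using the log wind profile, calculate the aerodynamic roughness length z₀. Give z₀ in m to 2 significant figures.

Log law: V(z) ∝ ln(z/z₀). With r = V₁/V₂ = 15.4/20.37 = 0.75601,
r · ln(z₂/z₀) = ln(z₁/z₀) ⇒ ln z₀ = (ln z₁ − r·ln z₂)/(1 − r)
ln z₀ = (2.48491 − 0.75601×4.21951) / 0.24399 = -2.8899
z₀ = exp(-2.8899) = 0.05558 m

z₀ ≈ 0.056 m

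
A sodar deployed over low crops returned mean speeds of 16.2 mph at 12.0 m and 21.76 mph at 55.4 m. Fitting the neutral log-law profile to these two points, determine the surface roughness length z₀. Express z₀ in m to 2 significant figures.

Log law: V(z) ∝ ln(z/z₀). With r = V₁/V₂ = 16.2/21.76 = 0.74449,
r · ln(z₂/z₀) = ln(z₁/z₀) ⇒ ln z₀ = (ln z₁ − r·ln z₂)/(1 − r)
ln z₀ = (2.48491 − 0.74449×4.01458) / 0.25551 = -1.9721
z₀ = exp(-1.9721) = 0.1392 m

z₀ ≈ 0.14 m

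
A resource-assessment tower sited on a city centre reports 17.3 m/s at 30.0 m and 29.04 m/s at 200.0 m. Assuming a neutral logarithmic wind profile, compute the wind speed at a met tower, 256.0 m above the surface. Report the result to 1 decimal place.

30.6 m/s

Log law: V ∝ ln(z/z₀). From the pair, with r = V₁/V₂ = 0.59573,
ln z₀ = (ln z₁ − r·ln z₂)/(1 − r) = (3.4012 − 0.59573×5.2983)/0.40427 = 0.6056 → z₀ = 1.832 m
V₃ = V₁ · ln(z₃/z₀)/ln(z₁/z₀) = 17.3 × 4.9396/2.7956 = 30.5677 m/s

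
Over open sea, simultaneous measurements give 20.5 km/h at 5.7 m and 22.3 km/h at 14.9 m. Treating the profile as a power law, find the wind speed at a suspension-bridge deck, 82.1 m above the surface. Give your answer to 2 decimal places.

First find α: α = ln(V₂/V₁)/ln(z₂/z₁) = ln(22.3/20.5)/ln(14.9/5.7) = 0.08416/0.96090 = 0.0876
Extrapolate from 14.9 m to 82.1 m: V₃ = 22.3 × (82.1/14.9)^0.0876 = 22.3 × 1.1612 = 25.8953 km/h

25.90 km/h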